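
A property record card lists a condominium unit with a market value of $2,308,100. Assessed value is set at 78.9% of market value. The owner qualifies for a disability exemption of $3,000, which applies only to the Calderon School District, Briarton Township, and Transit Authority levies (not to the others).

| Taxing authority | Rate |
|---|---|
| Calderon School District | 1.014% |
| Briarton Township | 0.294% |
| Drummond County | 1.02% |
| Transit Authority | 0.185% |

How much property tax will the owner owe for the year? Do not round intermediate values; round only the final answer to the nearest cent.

Assessed value = $2,308,100 × 0.789 = $1,821,090.9
Calderon School District: ($1,821,090.9 − $3,000) × 0.01014 = $1,818,090.9 × 0.01014 = $18,435.441726
Briarton Township: ($1,821,090.9 − $3,000) × 0.00294 = $1,818,090.9 × 0.00294 = $5,345.187246
Drummond County: $1,821,090.9 × 0.0102 = $18,575.12718
Transit Authority: ($1,821,090.9 − $3,000) × 0.00185 = $1,818,090.9 × 0.00185 = $3,363.468165
Total = $45,719.224317

$45,719.22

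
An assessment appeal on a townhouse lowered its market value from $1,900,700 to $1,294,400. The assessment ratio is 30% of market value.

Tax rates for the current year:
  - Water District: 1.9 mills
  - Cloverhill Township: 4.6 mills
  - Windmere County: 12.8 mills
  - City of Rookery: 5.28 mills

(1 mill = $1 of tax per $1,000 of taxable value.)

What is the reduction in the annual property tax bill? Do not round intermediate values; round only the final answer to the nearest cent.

$4,470.86

Old assessed value = $1,900,700 × 0.3 = $570,210
New assessed value = $1,294,400 × 0.3 = $388,320
Combined rate = 0.0019 + 0.0046 + 0.0128 + 0.00528 = 0.02458
Old tax = $570,210 × 0.02458 = $14,015.7618
New tax = $388,320 × 0.02458 = $9,544.9056
Reduction = $14,015.7618 − $9,544.9056 = $4,470.8562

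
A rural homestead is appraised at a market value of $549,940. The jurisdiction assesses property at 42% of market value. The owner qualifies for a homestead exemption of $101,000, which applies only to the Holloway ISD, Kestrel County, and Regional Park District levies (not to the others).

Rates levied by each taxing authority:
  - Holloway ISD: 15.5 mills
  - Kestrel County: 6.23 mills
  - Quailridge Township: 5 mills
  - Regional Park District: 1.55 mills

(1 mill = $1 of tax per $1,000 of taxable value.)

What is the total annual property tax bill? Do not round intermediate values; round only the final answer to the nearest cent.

Assessed value = $549,940 × 0.42 = $230,974.8
Holloway ISD: ($230,974.8 − $101,000) × 0.0155 = $129,974.8 × 0.0155 = $2,014.6094
Kestrel County: ($230,974.8 − $101,000) × 0.00623 = $129,974.8 × 0.00623 = $809.743004
Quailridge Township: $230,974.8 × 0.005 = $1,154.874
Regional Park District: ($230,974.8 − $101,000) × 0.00155 = $129,974.8 × 0.00155 = $201.46094
Total = $4,180.687344

$4,180.69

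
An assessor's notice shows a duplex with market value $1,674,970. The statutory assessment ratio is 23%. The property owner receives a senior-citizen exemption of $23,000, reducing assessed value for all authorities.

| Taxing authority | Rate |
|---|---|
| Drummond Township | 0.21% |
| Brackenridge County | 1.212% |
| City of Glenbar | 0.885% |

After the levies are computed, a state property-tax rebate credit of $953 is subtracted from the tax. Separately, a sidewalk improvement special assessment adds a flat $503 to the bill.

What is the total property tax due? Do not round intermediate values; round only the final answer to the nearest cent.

$7,906.95

Assessed value = $1,674,970 × 0.23 = $385,243.1
Taxable value = $385,243.1 − $23,000 = $362,243.1
Drummond Township: $362,243.1 × 0.0021 = $760.71051
Brackenridge County: $362,243.1 × 0.01212 = $4,390.386372
City of Glenbar: $362,243.1 × 0.00885 = $3,205.851435
Levies subtotal = $8,356.948317
After credit = $8,356.948317 − $953 = $7,403.948317
Total = $7,403.948317 + $503 = $7,906.948317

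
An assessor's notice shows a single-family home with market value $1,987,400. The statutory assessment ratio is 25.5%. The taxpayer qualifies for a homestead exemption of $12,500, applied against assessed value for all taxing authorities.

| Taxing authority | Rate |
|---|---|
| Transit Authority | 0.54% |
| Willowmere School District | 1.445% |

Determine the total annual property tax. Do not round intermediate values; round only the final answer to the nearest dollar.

Assessed value = $1,987,400 × 0.255 = $506,787
Taxable value = $506,787 − $12,500 = $494,287
Transit Authority: $494,287 × 0.0054 = $2,669.1498
Willowmere School District: $494,287 × 0.01445 = $7,142.44715
Total = $2,669.1498 + $7,142.44715 = $9,811.59695

$9,812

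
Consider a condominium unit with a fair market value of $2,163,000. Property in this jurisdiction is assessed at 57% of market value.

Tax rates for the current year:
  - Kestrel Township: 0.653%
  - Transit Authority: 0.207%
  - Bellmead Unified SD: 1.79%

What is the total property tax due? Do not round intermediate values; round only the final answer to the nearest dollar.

Assessed value = $2,163,000 × 0.57 = $1,232,910
Kestrel Township: $1,232,910 × 0.00653 = $8,050.9023
Transit Authority: $1,232,910 × 0.00207 = $2,552.1237
Bellmead Unified SD: $1,232,910 × 0.0179 = $22,069.089
Total = $8,050.9023 + $2,552.1237 + $22,069.089 = $32,672.115

$32,672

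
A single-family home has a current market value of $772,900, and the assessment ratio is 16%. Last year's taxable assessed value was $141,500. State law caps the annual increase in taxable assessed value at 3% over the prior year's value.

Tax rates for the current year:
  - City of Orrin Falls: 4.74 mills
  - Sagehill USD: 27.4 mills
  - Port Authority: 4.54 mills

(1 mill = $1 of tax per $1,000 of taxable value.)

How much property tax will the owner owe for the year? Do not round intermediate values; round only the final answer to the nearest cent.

$4,536.00

Uncapped assessed value = $772,900 × 0.16 = $123,664
Cap limit = $141,500 × 1.03 = $145,745
Taxable assessed value = min($123,664, $145,745) = $123,664 (cap does not bind)
City of Orrin Falls: $123,664 × 0.00474 = $586.16736
Sagehill USD: $123,664 × 0.0274 = $3,388.3936
Port Authority: $123,664 × 0.00454 = $561.43456
Total = $4,535.99552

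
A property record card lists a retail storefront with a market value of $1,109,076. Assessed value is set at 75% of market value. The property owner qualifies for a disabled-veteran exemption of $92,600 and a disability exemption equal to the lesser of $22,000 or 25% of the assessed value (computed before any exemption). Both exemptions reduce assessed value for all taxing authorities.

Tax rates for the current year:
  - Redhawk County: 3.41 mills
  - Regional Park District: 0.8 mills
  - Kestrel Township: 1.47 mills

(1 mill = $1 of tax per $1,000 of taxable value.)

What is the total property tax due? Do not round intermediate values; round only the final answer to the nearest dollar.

$4,074

Assessed value = $1,109,076 × 0.75 = $831,807
Disability exemption = min($22,000, 25% × $831,807) = min($22,000, $207,951.75) = $22,000 (dollar cap binds)
Taxable value = $831,807 − $92,600 − $22,000 = $717,207
Redhawk County: $717,207 × 0.00341 = $2,445.67587
Regional Park District: $717,207 × 0.0008 = $573.7656
Kestrel Township: $717,207 × 0.00147 = $1,054.29429
Total = $4,073.73576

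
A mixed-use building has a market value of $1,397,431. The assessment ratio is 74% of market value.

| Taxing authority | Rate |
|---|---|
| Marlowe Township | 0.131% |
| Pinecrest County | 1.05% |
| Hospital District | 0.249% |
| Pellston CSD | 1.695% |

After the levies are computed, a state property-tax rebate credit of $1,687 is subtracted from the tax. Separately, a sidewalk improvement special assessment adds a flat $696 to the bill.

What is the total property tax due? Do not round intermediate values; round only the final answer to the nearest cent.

$31,324.59

Assessed value = $1,397,431 × 0.74 = $1,034,098.94
Marlowe Township: $1,034,098.94 × 0.00131 = $1,354.6696114
Pinecrest County: $1,034,098.94 × 0.0105 = $10,858.03887
Hospital District: $1,034,098.94 × 0.00249 = $2,574.9063606
Pellston CSD: $1,034,098.94 × 0.01695 = $17,527.977033
Levies subtotal = $32,315.591875
After credit = $32,315.591875 − $1,687 = $30,628.591875
Total = $30,628.591875 + $696 = $31,324.591875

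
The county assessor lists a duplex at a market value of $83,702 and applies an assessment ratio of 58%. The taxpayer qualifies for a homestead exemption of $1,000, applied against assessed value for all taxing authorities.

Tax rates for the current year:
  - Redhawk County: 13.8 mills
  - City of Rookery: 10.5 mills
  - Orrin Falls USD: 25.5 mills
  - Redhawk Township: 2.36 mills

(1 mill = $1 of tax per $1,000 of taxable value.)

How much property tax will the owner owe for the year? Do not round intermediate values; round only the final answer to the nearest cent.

Assessed value = $83,702 × 0.58 = $48,547.16
Taxable value = $48,547.16 − $1,000 = $47,547.16
Redhawk County: $47,547.16 × 0.0138 = $656.150808
City of Rookery: $47,547.16 × 0.0105 = $499.24518
Orrin Falls USD: $47,547.16 × 0.0255 = $1,212.45258
Redhawk Township: $47,547.16 × 0.00236 = $112.2112976
Total = $656.150808 + $499.24518 + $1,212.45258 + $112.2112976 = $2,480.0598656

$2,480.06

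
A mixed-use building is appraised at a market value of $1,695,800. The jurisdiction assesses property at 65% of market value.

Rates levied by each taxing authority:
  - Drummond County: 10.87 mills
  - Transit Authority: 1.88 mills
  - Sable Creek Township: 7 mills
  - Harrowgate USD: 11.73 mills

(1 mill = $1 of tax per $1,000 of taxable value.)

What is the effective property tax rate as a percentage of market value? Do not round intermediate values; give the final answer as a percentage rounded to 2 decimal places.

2.05%

Assessed value = $1,695,800 × 0.65 = $1,102,270
Drummond County: $1,102,270 × 0.01087 = $11,981.6749
Transit Authority: $1,102,270 × 0.00188 = $2,072.2676
Sable Creek Township: $1,102,270 × 0.007 = $7,715.89
Harrowgate USD: $1,102,270 × 0.01173 = $12,929.6271
Total tax = $34,699.4596
Effective rate = $34,699.4596 ÷ $1,695,800 = 2.05% of market value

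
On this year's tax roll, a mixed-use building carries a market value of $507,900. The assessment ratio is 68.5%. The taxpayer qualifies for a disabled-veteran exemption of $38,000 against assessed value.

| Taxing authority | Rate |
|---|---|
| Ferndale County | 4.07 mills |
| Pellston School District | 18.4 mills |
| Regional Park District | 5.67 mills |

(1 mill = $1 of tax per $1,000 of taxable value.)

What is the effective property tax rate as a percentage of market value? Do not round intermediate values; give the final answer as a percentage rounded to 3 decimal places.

1.717%

Assessed value = $507,900 × 0.685 = $347,911.5
Taxable value = $347,911.5 − $38,000 = $309,911.5
Ferndale County: $309,911.5 × 0.00407 = $1,261.339805
Pellston School District: $309,911.5 × 0.0184 = $5,702.3716
Regional Park District: $309,911.5 × 0.00567 = $1,757.198205
Total tax = $8,720.90961
Effective rate = $8,720.90961 ÷ $507,900 = 1.717% of market value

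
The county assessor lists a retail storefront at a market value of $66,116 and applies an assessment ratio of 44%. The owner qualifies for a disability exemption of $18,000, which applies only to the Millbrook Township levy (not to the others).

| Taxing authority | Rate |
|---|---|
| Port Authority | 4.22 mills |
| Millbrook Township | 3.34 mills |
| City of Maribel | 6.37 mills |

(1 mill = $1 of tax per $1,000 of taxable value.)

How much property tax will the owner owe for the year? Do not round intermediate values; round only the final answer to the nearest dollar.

$345

Assessed value = $66,116 × 0.44 = $29,091.04
Port Authority: $29,091.04 × 0.00422 = $122.7641888
Millbrook Township: ($29,091.04 − $18,000) × 0.00334 = $11,091.04 × 0.00334 = $37.0440736
City of Maribel: $29,091.04 × 0.00637 = $185.3099248
Total = $345.1181872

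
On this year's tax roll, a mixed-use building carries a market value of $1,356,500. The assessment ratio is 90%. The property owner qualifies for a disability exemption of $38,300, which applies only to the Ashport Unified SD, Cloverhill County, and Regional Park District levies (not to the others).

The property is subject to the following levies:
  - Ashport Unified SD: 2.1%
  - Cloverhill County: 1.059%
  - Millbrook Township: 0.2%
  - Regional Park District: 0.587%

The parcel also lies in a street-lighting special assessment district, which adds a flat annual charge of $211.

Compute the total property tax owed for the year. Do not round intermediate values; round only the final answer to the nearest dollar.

Assessed value = $1,356,500 × 0.9 = $1,220,850
Ashport Unified SD: ($1,220,850 − $38,300) × 0.021 = $1,182,550 × 0.021 = $24,833.55
Cloverhill County: ($1,220,850 − $38,300) × 0.01059 = $1,182,550 × 0.01059 = $12,523.2045
Millbrook Township: $1,220,850 × 0.002 = $2,441.7
Regional Park District: ($1,220,850 − $38,300) × 0.00587 = $1,182,550 × 0.00587 = $6,941.5685
Levies subtotal = $46,740.023
Total = $46,740.023 + $211 = $46,951.023

$46,951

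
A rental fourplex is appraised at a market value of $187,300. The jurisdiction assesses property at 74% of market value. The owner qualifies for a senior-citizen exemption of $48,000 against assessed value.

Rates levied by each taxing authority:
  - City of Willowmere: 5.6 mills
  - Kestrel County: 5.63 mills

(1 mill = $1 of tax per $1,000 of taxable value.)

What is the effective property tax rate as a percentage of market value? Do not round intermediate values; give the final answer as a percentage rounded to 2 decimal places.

Assessed value = $187,300 × 0.74 = $138,602
Taxable value = $138,602 − $48,000 = $90,602
City of Willowmere: $90,602 × 0.0056 = $507.3712
Kestrel County: $90,602 × 0.00563 = $510.08926
Total tax = $1,017.46046
Effective rate = $1,017.46046 ÷ $187,300 = 0.54% of market value

0.54%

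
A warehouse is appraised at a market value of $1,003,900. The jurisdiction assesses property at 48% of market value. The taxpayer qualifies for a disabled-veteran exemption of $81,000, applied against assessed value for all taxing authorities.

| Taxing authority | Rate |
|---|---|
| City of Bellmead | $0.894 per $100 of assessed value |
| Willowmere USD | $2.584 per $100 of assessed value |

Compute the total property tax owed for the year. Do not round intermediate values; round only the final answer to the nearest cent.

Assessed value = $1,003,900 × 0.48 = $481,872
Taxable value = $481,872 − $81,000 = $400,872
City of Bellmead: $400,872 × 0.00894 = $3,583.79568
Willowmere USD: $400,872 × 0.02584 = $10,358.53248
Total = $3,583.79568 + $10,358.53248 = $13,942.32816

$13,942.33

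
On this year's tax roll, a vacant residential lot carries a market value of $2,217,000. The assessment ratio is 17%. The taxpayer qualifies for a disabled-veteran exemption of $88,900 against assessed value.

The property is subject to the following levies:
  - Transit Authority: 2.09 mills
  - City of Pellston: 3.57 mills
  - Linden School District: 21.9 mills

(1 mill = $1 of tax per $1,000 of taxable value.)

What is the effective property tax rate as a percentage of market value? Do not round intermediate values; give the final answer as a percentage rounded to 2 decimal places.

Assessed value = $2,217,000 × 0.17 = $376,890
Taxable value = $376,890 − $88,900 = $287,990
Transit Authority: $287,990 × 0.00209 = $601.8991
City of Pellston: $287,990 × 0.00357 = $1,028.1243
Linden School District: $287,990 × 0.0219 = $6,306.981
Total tax = $7,937.0044
Effective rate = $7,937.0044 ÷ $2,217,000 = 0.36% of market value

0.36%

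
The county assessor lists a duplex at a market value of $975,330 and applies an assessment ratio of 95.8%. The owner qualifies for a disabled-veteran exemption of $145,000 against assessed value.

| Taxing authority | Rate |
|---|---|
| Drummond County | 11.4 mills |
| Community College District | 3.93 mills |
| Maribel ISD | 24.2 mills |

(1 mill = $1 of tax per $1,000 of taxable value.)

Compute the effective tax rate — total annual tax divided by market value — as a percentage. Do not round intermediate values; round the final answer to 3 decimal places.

3.199%

Assessed value = $975,330 × 0.958 = $934,366.14
Taxable value = $934,366.14 − $145,000 = $789,366.14
Drummond County: $789,366.14 × 0.0114 = $8,998.773996
Community College District: $789,366.14 × 0.00393 = $3,102.2089302
Maribel ISD: $789,366.14 × 0.0242 = $19,102.660588
Total tax = $31,203.6435142
Effective rate = $31,203.6435142 ÷ $975,330 = 3.199% of market value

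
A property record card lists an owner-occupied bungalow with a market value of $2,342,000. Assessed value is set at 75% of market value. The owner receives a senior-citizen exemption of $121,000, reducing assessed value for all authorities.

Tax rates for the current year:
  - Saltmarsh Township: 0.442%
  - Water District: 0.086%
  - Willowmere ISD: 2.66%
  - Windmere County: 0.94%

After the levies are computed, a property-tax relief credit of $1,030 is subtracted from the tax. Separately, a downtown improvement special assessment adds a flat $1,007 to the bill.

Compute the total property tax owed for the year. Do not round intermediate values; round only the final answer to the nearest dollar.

$67,490

Assessed value = $2,342,000 × 0.75 = $1,756,500
Taxable value = $1,756,500 − $121,000 = $1,635,500
Saltmarsh Township: $1,635,500 × 0.00442 = $7,228.91
Water District: $1,635,500 × 0.00086 = $1,406.53
Willowmere ISD: $1,635,500 × 0.0266 = $43,504.3
Windmere County: $1,635,500 × 0.0094 = $15,373.7
Levies subtotal = $67,513.44
After credit = $67,513.44 − $1,030 = $66,483.44
Total = $66,483.44 + $1,007 = $67,490.44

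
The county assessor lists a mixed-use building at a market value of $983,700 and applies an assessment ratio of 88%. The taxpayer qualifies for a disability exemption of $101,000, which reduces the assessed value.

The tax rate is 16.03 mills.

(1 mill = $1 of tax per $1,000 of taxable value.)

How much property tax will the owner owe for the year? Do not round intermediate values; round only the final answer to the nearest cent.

$12,257.44

Assessed value = $983,700 × 0.88 = $865,656
Taxable value = $865,656 − $101,000 = $764,656
Tax = $764,656 × 0.01603 = $12,257.43568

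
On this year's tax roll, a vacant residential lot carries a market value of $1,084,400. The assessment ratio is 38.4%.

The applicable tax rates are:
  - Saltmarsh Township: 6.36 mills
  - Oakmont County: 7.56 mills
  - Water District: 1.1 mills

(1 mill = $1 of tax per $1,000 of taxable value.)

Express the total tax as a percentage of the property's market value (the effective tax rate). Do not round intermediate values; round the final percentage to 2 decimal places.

Assessed value = $1,084,400 × 0.384 = $416,409.6
Saltmarsh Township: $416,409.6 × 0.00636 = $2,648.365056
Oakmont County: $416,409.6 × 0.00756 = $3,148.056576
Water District: $416,409.6 × 0.0011 = $458.05056
Total tax = $6,254.472192
Effective rate = $6,254.472192 ÷ $1,084,400 = 0.58% of market value

0.58%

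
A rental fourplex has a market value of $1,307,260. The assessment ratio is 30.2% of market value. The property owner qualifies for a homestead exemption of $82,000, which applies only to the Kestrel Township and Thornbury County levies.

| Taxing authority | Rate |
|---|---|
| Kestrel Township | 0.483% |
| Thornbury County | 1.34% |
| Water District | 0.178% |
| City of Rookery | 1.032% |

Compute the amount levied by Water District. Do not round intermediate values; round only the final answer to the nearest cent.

Assessed value = $1,307,260 × 0.302 = $394,792.52
Water District taxable value = $394,792.52 (exemption does not apply)
Water District levy = $394,792.52 × 0.00178 = $702.7306856

$702.73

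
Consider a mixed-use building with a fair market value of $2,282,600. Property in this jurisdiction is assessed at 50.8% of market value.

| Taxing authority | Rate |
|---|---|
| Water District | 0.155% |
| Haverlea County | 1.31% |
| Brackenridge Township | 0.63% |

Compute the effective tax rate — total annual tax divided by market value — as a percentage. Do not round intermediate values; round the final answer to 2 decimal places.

Assessed value = $2,282,600 × 0.508 = $1,159,560.8
Water District: $1,159,560.8 × 0.00155 = $1,797.31924
Haverlea County: $1,159,560.8 × 0.0131 = $15,190.24648
Brackenridge Township: $1,159,560.8 × 0.0063 = $7,305.23304
Total tax = $24,292.79876
Effective rate = $24,292.79876 ÷ $2,282,600 = 1.06% of market value

1.06%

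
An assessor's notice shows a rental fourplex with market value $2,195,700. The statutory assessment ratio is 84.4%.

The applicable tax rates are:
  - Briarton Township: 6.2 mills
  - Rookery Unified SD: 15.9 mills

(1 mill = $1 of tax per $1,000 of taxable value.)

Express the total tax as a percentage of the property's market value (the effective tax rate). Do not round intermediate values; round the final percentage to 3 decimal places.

Assessed value = $2,195,700 × 0.844 = $1,853,170.8
Briarton Township: $1,853,170.8 × 0.0062 = $11,489.65896
Rookery Unified SD: $1,853,170.8 × 0.0159 = $29,465.41572
Total tax = $40,955.07468
Effective rate = $40,955.07468 ÷ $2,195,700 = 1.865% of market value

1.865%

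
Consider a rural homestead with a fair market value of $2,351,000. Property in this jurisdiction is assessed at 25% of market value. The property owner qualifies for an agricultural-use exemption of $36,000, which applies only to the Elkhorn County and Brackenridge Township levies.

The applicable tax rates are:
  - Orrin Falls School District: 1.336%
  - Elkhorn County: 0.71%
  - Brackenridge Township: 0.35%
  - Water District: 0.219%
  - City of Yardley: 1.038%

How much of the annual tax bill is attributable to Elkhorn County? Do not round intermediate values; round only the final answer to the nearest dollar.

Assessed value = $2,351,000 × 0.25 = $587,750
Elkhorn County taxable value = $587,750 − $36,000 = $551,750
Elkhorn County levy = $551,750 × 0.0071 = $3,917.425

$3,917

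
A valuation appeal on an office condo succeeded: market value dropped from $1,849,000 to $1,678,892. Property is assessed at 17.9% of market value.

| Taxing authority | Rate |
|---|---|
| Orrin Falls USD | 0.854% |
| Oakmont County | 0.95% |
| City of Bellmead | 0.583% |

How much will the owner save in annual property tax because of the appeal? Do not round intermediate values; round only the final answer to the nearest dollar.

$727

Old assessed value = $1,849,000 × 0.179 = $330,971
New assessed value = $1,678,892 × 0.179 = $300,521.668
Combined rate = 0.00854 + 0.0095 + 0.00583 = 0.02387
Old tax = $330,971 × 0.02387 = $7,900.27777
New tax = $300,521.668 × 0.02387 = $7,173.45221516
Reduction = $7,900.27777 − $7,173.45221516 = $726.82555484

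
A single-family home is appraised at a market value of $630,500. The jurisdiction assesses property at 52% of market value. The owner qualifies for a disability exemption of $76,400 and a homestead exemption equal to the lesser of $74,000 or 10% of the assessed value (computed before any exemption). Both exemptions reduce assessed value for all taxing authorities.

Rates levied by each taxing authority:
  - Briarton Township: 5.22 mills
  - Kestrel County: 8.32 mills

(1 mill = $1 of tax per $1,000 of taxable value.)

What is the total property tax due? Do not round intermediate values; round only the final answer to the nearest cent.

$2,960.85

Assessed value = $630,500 × 0.52 = $327,860
Homestead exemption = min($74,000, 10% × $327,860) = min($74,000, $32,786) = $32,786 (percentage binds)
Taxable value = $327,860 − $76,400 − $32,786 = $218,674
Briarton Township: $218,674 × 0.00522 = $1,141.47828
Kestrel County: $218,674 × 0.00832 = $1,819.36768
Total = $2,960.84596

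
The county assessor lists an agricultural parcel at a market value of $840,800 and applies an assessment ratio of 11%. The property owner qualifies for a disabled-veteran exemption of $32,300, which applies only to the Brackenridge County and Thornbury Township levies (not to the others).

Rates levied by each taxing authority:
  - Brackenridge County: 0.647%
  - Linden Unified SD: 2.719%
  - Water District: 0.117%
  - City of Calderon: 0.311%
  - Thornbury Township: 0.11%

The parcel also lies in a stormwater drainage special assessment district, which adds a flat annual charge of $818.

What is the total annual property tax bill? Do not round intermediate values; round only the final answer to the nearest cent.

$4,184.22

Assessed value = $840,800 × 0.11 = $92,488
Brackenridge County: ($92,488 − $32,300) × 0.00647 = $60,188 × 0.00647 = $389.41636
Linden Unified SD: $92,488 × 0.02719 = $2,514.74872
Water District: $92,488 × 0.00117 = $108.21096
City of Calderon: $92,488 × 0.00311 = $287.63768
Thornbury Township: ($92,488 − $32,300) × 0.0011 = $60,188 × 0.0011 = $66.2068
Levies subtotal = $3,366.22052
Total = $3,366.22052 + $818 = $4,184.22052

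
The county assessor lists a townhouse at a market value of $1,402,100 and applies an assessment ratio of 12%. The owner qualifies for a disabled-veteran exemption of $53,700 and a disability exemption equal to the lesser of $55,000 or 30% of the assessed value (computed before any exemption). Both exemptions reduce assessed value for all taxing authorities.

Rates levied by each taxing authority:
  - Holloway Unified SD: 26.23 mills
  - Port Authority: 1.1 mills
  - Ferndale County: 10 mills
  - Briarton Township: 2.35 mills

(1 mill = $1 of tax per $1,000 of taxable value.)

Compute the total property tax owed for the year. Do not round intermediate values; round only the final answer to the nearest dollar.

$2,543

Assessed value = $1,402,100 × 0.12 = $168,252
Disability exemption = min($55,000, 30% × $168,252) = min($55,000, $50,475.6) = $50,475.6 (percentage binds)
Taxable value = $168,252 − $53,700 − $50,475.6 = $64,076.4
Holloway Unified SD: $64,076.4 × 0.02623 = $1,680.723972
Port Authority: $64,076.4 × 0.0011 = $70.48404
Ferndale County: $64,076.4 × 0.01 = $640.764
Briarton Township: $64,076.4 × 0.00235 = $150.57954
Total = $2,542.551552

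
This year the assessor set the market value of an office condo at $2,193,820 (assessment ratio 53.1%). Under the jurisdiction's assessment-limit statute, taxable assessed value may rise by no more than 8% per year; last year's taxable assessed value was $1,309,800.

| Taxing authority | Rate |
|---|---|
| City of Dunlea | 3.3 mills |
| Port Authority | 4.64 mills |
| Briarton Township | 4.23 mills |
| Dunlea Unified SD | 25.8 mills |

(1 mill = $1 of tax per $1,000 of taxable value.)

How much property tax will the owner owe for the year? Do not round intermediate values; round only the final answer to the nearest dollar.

Uncapped assessed value = $2,193,820 × 0.531 = $1,164,918.42
Cap limit = $1,309,800 × 1.08 = $1,414,584
Taxable assessed value = min($1,164,918.42, $1,414,584) = $1,164,918.42 (cap does not bind)
City of Dunlea: $1,164,918.42 × 0.0033 = $3,844.230786
Port Authority: $1,164,918.42 × 0.00464 = $5,405.2214688
Briarton Township: $1,164,918.42 × 0.00423 = $4,927.6049166
Dunlea Unified SD: $1,164,918.42 × 0.0258 = $30,054.895236
Total = $44,231.9524074

$44,232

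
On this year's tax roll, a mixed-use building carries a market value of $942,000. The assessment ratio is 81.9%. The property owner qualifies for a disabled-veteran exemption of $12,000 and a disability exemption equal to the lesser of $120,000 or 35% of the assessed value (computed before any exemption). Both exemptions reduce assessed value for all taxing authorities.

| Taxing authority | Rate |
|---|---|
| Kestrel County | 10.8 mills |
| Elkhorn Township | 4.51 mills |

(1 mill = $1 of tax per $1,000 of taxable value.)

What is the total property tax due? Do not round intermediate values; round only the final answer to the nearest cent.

Assessed value = $942,000 × 0.819 = $771,498
Disability exemption = min($120,000, 35% × $771,498) = min($120,000, $270,024.3) = $120,000 (dollar cap binds)
Taxable value = $771,498 − $12,000 − $120,000 = $639,498
Kestrel County: $639,498 × 0.0108 = $6,906.5784
Elkhorn Township: $639,498 × 0.00451 = $2,884.13598
Total = $9,790.71438

$9,790.71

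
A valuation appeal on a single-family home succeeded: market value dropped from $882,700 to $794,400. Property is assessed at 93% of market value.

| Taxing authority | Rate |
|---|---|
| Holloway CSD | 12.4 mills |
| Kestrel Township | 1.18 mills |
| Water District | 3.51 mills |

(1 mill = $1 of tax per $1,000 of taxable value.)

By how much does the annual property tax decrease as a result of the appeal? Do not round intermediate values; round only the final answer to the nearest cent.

$1,403.41

Old assessed value = $882,700 × 0.93 = $820,911
New assessed value = $794,400 × 0.93 = $738,792
Combined rate = 0.0124 + 0.00118 + 0.00351 = 0.01709
Old tax = $820,911 × 0.01709 = $14,029.36899
New tax = $738,792 × 0.01709 = $12,625.95528
Reduction = $14,029.36899 − $12,625.95528 = $1,403.41371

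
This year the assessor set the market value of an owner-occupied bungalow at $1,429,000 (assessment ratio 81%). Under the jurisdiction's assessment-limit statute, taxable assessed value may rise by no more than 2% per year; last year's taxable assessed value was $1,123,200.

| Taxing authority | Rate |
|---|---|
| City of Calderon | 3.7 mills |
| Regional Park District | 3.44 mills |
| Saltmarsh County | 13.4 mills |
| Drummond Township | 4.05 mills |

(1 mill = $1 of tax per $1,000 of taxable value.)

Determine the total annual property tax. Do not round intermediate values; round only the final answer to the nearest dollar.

Uncapped assessed value = $1,429,000 × 0.81 = $1,157,490
Cap limit = $1,123,200 × 1.02 = $1,145,664
Taxable assessed value = min($1,157,490, $1,145,664) = $1,145,664 (cap binds)
City of Calderon: $1,145,664 × 0.0037 = $4,238.9568
Regional Park District: $1,145,664 × 0.00344 = $3,941.08416
Saltmarsh County: $1,145,664 × 0.0134 = $15,351.8976
Drummond Township: $1,145,664 × 0.00405 = $4,639.9392
Total = $28,171.87776

$28,172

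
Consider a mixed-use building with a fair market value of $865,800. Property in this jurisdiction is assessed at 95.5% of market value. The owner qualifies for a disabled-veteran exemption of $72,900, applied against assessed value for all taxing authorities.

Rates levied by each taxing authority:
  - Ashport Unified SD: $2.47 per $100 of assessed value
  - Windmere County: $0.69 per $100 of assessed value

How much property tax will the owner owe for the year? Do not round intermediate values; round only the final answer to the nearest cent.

$23,824.47

Assessed value = $865,800 × 0.955 = $826,839
Taxable value = $826,839 − $72,900 = $753,939
Ashport Unified SD: $753,939 × 0.0247 = $18,622.2933
Windmere County: $753,939 × 0.0069 = $5,202.1791
Total = $18,622.2933 + $5,202.1791 = $23,824.4724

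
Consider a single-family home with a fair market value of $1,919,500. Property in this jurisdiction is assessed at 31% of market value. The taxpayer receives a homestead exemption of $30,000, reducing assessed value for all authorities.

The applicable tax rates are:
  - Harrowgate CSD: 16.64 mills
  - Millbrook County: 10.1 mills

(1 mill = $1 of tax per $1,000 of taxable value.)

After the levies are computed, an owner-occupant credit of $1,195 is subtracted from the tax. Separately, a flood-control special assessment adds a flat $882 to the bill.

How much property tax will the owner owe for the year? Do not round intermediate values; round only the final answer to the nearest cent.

$14,796.30

Assessed value = $1,919,500 × 0.31 = $595,045
Taxable value = $595,045 − $30,000 = $565,045
Harrowgate CSD: $565,045 × 0.01664 = $9,402.3488
Millbrook County: $565,045 × 0.0101 = $5,706.9545
Levies subtotal = $15,109.3033
After credit = $15,109.3033 − $1,195 = $13,914.3033
Total = $13,914.3033 + $882 = $14,796.3033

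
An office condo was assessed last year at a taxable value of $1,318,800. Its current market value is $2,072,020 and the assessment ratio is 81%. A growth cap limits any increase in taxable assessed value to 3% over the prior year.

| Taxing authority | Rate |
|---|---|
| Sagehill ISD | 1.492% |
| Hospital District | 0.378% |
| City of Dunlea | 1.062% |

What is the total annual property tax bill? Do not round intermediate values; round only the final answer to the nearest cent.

$39,827.23

Uncapped assessed value = $2,072,020 × 0.81 = $1,678,336.2
Cap limit = $1,318,800 × 1.03 = $1,358,364
Taxable assessed value = min($1,678,336.2, $1,358,364) = $1,358,364 (cap binds)
Sagehill ISD: $1,358,364 × 0.01492 = $20,266.79088
Hospital District: $1,358,364 × 0.00378 = $5,134.61592
City of Dunlea: $1,358,364 × 0.01062 = $14,425.82568
Total = $39,827.23248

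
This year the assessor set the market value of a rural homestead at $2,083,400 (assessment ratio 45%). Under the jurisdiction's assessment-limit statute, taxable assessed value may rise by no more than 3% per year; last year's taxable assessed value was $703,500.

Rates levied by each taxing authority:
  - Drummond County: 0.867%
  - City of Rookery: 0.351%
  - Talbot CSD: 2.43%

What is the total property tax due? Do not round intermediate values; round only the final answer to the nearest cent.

Uncapped assessed value = $2,083,400 × 0.45 = $937,530
Cap limit = $703,500 × 1.03 = $724,605
Taxable assessed value = min($937,530, $724,605) = $724,605 (cap binds)
Drummond County: $724,605 × 0.00867 = $6,282.32535
City of Rookery: $724,605 × 0.00351 = $2,543.36355
Talbot CSD: $724,605 × 0.0243 = $17,607.9015
Total = $26,433.5904

$26,433.59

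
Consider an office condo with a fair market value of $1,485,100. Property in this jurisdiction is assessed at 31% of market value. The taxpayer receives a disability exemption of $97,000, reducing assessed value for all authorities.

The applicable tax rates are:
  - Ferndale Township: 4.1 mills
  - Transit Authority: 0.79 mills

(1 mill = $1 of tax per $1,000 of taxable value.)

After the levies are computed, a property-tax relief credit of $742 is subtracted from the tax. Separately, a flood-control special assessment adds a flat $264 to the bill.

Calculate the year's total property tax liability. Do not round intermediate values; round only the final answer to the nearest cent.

Assessed value = $1,485,100 × 0.31 = $460,381
Taxable value = $460,381 − $97,000 = $363,381
Ferndale Township: $363,381 × 0.0041 = $1,489.8621
Transit Authority: $363,381 × 0.00079 = $287.07099
Levies subtotal = $1,776.93309
After credit = $1,776.93309 − $742 = $1,034.93309
Total = $1,034.93309 + $264 = $1,298.93309

$1,298.93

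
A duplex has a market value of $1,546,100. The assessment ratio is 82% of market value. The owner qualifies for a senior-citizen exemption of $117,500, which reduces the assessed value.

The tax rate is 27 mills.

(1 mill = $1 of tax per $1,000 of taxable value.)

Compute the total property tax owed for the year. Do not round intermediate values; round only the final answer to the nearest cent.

$31,058.15

Assessed value = $1,546,100 × 0.82 = $1,267,802
Taxable value = $1,267,802 − $117,500 = $1,150,302
Tax = $1,150,302 × 0.027 = $31,058.154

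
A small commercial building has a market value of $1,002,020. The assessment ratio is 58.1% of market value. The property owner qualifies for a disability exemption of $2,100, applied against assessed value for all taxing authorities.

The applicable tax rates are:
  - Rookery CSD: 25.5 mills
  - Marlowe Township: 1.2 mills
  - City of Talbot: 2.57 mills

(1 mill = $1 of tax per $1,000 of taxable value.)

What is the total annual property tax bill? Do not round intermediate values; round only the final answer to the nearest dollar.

Assessed value = $1,002,020 × 0.581 = $582,173.62
Taxable value = $582,173.62 − $2,100 = $580,073.62
Rookery CSD: $580,073.62 × 0.0255 = $14,791.87731
Marlowe Township: $580,073.62 × 0.0012 = $696.088344
City of Talbot: $580,073.62 × 0.00257 = $1,490.7892034
Total = $14,791.87731 + $696.088344 + $1,490.7892034 = $16,978.7548574

$16,979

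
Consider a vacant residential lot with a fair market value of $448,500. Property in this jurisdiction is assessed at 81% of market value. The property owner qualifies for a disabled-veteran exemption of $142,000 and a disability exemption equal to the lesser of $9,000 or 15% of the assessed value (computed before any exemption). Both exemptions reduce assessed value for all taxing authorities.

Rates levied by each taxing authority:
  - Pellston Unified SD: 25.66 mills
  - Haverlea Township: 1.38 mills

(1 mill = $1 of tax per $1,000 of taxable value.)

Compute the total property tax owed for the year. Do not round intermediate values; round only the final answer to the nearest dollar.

Assessed value = $448,500 × 0.81 = $363,285
Disability exemption = min($9,000, 15% × $363,285) = min($9,000, $54,492.75) = $9,000 (dollar cap binds)
Taxable value = $363,285 − $142,000 − $9,000 = $212,285
Pellston Unified SD: $212,285 × 0.02566 = $5,447.2331
Haverlea Township: $212,285 × 0.00138 = $292.9533
Total = $5,740.1864

$5,740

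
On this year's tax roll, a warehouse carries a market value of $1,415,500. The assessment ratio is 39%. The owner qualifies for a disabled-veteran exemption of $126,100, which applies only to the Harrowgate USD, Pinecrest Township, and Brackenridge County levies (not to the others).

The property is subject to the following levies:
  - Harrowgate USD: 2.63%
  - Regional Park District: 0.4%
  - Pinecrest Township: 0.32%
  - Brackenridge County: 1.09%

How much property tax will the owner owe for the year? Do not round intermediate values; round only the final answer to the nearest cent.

$19,416.36

Assessed value = $1,415,500 × 0.39 = $552,045
Harrowgate USD: ($552,045 − $126,100) × 0.0263 = $425,945 × 0.0263 = $11,202.3535
Regional Park District: $552,045 × 0.004 = $2,208.18
Pinecrest Township: ($552,045 − $126,100) × 0.0032 = $425,945 × 0.0032 = $1,363.024
Brackenridge County: ($552,045 − $126,100) × 0.0109 = $425,945 × 0.0109 = $4,642.8005
Total = $19,416.358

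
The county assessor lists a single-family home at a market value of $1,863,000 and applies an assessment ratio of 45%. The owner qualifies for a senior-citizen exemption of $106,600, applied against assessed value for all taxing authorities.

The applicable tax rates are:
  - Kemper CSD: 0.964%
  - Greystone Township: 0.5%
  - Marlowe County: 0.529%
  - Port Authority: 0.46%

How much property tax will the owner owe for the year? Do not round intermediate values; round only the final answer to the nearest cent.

Assessed value = $1,863,000 × 0.45 = $838,350
Taxable value = $838,350 − $106,600 = $731,750
Kemper CSD: $731,750 × 0.00964 = $7,054.07
Greystone Township: $731,750 × 0.005 = $3,658.75
Marlowe County: $731,750 × 0.00529 = $3,870.9575
Port Authority: $731,750 × 0.0046 = $3,366.05
Total = $7,054.07 + $3,658.75 + $3,870.9575 + $3,366.05 = $17,949.8275

$17,949.83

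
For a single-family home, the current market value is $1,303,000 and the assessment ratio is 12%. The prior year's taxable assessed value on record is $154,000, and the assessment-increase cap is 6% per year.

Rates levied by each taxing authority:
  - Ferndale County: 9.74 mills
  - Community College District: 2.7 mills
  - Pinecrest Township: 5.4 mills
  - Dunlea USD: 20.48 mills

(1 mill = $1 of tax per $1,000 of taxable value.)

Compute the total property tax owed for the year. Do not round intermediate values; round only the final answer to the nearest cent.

Uncapped assessed value = $1,303,000 × 0.12 = $156,360
Cap limit = $154,000 × 1.06 = $163,240
Taxable assessed value = min($156,360, $163,240) = $156,360 (cap does not bind)
Ferndale County: $156,360 × 0.00974 = $1,522.9464
Community College District: $156,360 × 0.0027 = $422.172
Pinecrest Township: $156,360 × 0.0054 = $844.344
Dunlea USD: $156,360 × 0.02048 = $3,202.2528
Total = $5,991.7152

$5,991.72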